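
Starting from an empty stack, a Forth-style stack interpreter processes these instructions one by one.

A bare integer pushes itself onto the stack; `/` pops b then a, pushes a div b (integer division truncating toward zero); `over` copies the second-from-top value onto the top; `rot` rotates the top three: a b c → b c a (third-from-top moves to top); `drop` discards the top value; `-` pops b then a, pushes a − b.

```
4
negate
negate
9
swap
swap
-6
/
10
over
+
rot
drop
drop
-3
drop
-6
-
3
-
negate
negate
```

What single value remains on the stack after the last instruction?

2

4      → 4
negate → -4
negate → 4
9      → 4 9
swap   → 9 4
swap   → 4 9
-6     → 4 9 -6
/      → 4 -1
10     → 4 -1 10
over   → 4 -1 10 -1
+      → 4 -1 9
rot    → -1 9 4
drop   → -1 9
drop   → -1
-3     → -1 -3
drop   → -1
-6     → -1 -6
-      → 5
3      → 5 3
-      → 2
negate → -2
negate → 2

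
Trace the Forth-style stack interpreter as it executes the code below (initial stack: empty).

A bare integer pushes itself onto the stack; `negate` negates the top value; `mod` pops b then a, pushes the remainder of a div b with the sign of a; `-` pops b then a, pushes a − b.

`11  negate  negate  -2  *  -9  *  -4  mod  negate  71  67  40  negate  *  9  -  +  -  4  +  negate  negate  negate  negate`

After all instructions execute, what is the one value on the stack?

2620

11     : 11
negate : -11
negate : 11
-2     : 11 -2
*      : -22
-9     : -22 -9
*      : 198
-4     : 198 -4
mod    : 2
negate : -2
71     : -2 71
67     : -2 71 67
40     : -2 71 67 40
negate : -2 71 67 -40
*      : -2 71 -2680
9      : -2 71 -2680 9
-      : -2 71 -2689
+      : -2 -2618
-      : 2616
4      : 2616 4
+      : 2620
negate : -2620
negate : 2620
negate : -2620
negate : 2620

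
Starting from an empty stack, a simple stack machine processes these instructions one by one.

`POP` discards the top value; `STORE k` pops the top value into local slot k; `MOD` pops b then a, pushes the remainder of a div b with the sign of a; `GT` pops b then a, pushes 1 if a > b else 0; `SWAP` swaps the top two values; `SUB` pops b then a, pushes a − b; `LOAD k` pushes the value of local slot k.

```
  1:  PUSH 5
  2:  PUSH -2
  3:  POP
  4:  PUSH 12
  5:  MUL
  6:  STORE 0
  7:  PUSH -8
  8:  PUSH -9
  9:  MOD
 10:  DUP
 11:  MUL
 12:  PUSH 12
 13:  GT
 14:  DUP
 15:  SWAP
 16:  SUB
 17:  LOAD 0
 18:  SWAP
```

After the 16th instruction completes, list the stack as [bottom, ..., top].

PUSH 5   5
PUSH -2  5 -2
POP      5
PUSH 12  5 12
MUL      60
STORE 0  (empty)
PUSH -8  -8
PUSH -9  -8 -9
MOD      -8
DUP      -8 -8
MUL      64
PUSH 12  64 12
GT       1
DUP      1 1
SWAP     1 1
SUB      0

[0]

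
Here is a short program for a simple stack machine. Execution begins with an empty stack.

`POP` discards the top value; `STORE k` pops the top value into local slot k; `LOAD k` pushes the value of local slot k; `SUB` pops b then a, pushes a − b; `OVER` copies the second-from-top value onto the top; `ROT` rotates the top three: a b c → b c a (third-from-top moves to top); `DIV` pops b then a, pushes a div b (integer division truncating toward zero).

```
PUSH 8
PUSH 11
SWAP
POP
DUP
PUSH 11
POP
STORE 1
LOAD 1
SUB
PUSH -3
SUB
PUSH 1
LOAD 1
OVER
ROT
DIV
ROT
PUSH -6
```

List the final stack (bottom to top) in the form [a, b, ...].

PUSH 8   8
PUSH 11  8 11
SWAP     11 8
POP      11
DUP      11 11
PUSH 11  11 11 11
POP      11 11
STORE 1  11
LOAD 1   11 11
SUB      0
PUSH -3  0 -3
SUB      3
PUSH 1   3 1
LOAD 1   3 1 11
OVER     3 1 11 1
ROT      3 11 1 1
DIV      3 11 1
ROT      11 1 3
PUSH -6  11 1 3 -6

[11, 1, 3, -6]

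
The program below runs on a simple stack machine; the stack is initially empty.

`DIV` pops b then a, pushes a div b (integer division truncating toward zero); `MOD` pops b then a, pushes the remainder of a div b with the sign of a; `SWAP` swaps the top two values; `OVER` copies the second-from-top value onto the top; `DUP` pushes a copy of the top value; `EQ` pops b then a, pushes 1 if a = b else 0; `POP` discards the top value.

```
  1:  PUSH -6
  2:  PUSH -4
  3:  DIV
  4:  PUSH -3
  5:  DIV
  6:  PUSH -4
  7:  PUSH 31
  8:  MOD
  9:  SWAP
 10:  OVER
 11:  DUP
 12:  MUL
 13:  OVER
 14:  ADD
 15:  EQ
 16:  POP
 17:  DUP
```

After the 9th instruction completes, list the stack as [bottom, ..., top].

[-4, 0]

PUSH -6 -> -6
PUSH -4 -> -6 -4
DIV     -> 1
PUSH -3 -> 1 -3
DIV     -> 0
PUSH -4 -> 0 -4
PUSH 31 -> 0 -4 31
MOD     -> 0 -4
SWAP    -> -4 0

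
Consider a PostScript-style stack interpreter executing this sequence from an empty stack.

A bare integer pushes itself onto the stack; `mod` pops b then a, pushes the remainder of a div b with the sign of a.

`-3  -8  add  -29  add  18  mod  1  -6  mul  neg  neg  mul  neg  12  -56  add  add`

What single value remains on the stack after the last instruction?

-68

-3  → -3
-8  → -3 -8
add → -11
-29 → -11 -29
add → -40
18  → -40 18
mod → -4
1   → -4 1
-6  → -4 1 -6
mul → -4 -6
neg → -4 6
neg → -4 -6
mul → 24
neg → -24
12  → -24 12
-56 → -24 12 -56
add → -24 -44
add → -68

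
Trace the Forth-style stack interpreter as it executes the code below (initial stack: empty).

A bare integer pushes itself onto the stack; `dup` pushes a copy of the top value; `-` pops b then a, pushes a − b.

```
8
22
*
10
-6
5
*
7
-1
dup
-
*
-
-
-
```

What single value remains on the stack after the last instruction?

8   → [8]
22  → [8, 22]
*   → [176]
10  → [176, 10]
-6  → [176, 10, -6]
5   → [176, 10, -6, 5]
*   → [176, 10, -30]
7   → [176, 10, -30, 7]
-1  → [176, 10, -30, 7, -1]
dup → [176, 10, -30, 7, -1, -1]
-   → [176, 10, -30, 7, 0]
*   → [176, 10, -30, 0]
-   → [176, 10, -30]
-   → [176, 40]
-   → [136]

136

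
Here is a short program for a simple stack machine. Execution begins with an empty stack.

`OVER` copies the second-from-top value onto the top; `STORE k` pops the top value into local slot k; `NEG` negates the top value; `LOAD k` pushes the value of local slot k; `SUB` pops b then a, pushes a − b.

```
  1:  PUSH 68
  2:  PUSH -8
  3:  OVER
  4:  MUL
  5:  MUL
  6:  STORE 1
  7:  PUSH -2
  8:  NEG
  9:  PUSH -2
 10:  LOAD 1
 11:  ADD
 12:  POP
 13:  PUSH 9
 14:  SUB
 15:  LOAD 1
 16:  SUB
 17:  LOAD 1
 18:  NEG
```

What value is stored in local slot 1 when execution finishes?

-36992

PUSH 68 : 68
PUSH -8 : 68 -8
OVER    : 68 -8 68
MUL     : 68 -544
MUL     : -36992
STORE 1 : (empty)
PUSH -2 : -2
NEG     : 2
PUSH -2 : 2 -2
LOAD 1  : 2 -2 -36992
ADD     : 2 -36994
POP     : 2
PUSH 9  : 2 9
SUB     : -7
LOAD 1  : -7 -36992
SUB     : 36985
LOAD 1  : 36985 -36992
NEG     : 36985 36992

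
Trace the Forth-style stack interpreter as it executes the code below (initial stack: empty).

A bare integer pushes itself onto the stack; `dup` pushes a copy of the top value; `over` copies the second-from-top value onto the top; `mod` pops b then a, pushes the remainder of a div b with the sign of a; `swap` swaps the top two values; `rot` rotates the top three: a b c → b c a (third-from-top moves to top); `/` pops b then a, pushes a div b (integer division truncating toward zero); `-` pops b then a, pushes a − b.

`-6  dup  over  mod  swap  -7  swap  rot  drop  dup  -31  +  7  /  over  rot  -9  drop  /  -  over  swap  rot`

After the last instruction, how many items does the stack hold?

-6   -> [-6]
dup  -> [-6, -6]
over -> [-6, -6, -6]
mod  -> [-6, 0]
swap -> [0, -6]
-7   -> [0, -6, -7]
swap -> [0, -7, -6]
rot  -> [-7, -6, 0]
drop -> [-7, -6]
dup  -> [-7, -6, -6]
-31  -> [-7, -6, -6, -31]
+    -> [-7, -6, -37]
7    -> [-7, -6, -37, 7]
/    -> [-7, -6, -5]
over -> [-7, -6, -5, -6]
rot  -> [-7, -5, -6, -6]
-9   -> [-7, -5, -6, -6, -9]
drop -> [-7, -5, -6, -6]
/    -> [-7, -5, 1]
-    -> [-7, -6]
over -> [-7, -6, -7]
swap -> [-7, -7, -6]
rot  -> [-7, -6, -7]

3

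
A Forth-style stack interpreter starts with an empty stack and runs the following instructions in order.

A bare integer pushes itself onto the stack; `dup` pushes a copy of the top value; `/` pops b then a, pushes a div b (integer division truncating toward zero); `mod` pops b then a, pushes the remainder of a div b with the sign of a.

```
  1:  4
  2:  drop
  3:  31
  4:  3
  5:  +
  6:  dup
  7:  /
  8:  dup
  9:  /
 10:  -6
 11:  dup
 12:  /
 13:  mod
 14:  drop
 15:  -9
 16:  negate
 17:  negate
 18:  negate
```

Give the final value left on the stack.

9

4      -> [4]
drop   -> []
31     -> [31]
3      -> [31, 3]
+      -> [34]
dup    -> [34, 34]
/      -> [1]
dup    -> [1, 1]
/      -> [1]
-6     -> [1, -6]
dup    -> [1, -6, -6]
/      -> [1, 1]
mod    -> [0]
drop   -> []
-9     -> [-9]
negate -> [9]
negate -> [-9]
negate -> [9]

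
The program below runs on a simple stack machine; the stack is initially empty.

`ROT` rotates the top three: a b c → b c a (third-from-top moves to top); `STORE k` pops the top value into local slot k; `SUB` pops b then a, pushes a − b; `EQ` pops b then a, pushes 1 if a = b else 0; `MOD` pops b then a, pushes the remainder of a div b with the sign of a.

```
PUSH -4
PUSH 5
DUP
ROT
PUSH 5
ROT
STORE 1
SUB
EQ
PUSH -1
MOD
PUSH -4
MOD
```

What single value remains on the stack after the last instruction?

0

PUSH -4  -4
PUSH 5   -4 5
DUP      -4 5 5
ROT      5 5 -4
PUSH 5   5 5 -4 5
ROT      5 -4 5 5
STORE 1  5 -4 5
SUB      5 -9
EQ       0
PUSH -1  0 -1
MOD      0
PUSH -4  0 -4
MOD      0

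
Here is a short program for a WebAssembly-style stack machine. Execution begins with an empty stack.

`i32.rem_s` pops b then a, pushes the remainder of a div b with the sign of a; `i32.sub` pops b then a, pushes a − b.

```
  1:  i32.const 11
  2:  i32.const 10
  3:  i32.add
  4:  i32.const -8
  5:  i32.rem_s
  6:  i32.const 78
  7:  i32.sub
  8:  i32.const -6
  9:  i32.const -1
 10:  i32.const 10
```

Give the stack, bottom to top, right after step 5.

[5]

i32.const 11 : [11]
i32.const 10 : [11, 10]
i32.add      : [21]
i32.const -8 : [21, -8]
i32.rem_s    : [5]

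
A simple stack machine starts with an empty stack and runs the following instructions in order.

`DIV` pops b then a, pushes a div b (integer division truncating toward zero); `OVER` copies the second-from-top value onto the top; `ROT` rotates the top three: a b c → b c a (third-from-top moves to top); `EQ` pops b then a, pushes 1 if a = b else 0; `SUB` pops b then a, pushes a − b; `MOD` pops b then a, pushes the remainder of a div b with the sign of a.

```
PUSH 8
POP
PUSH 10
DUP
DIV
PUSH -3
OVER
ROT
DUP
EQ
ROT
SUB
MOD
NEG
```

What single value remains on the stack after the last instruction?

PUSH 8  → [8]
POP     → []
PUSH 10 → [10]
DUP     → [10, 10]
DIV     → [1]
PUSH -3 → [1, -3]
OVER    → [1, -3, 1]
ROT     → [-3, 1, 1]
DUP     → [-3, 1, 1, 1]
EQ      → [-3, 1, 1]
ROT     → [1, 1, -3]
SUB     → [1, 4]
MOD     → [1]
NEG     → [-1]

-1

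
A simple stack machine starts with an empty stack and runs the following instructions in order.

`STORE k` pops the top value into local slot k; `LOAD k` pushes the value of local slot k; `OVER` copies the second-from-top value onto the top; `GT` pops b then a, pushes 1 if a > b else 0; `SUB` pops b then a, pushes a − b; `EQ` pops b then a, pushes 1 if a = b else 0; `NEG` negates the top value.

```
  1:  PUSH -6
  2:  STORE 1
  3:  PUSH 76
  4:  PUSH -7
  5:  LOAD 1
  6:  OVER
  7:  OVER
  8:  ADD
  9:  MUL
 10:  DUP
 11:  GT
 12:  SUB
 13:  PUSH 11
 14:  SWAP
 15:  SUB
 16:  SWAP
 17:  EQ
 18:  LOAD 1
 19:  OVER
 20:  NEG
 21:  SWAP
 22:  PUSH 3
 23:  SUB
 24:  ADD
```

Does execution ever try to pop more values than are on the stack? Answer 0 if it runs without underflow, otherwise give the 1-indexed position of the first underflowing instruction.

0

PUSH -6  [-6]
STORE 1  []
PUSH 76  [76]
PUSH -7  [76, -7]
LOAD 1   [76, -7, -6]
OVER     [76, -7, -6, -7]
OVER     [76, -7, -6, -7, -6]
ADD      [76, -7, -6, -13]
MUL      [76, -7, 78]
DUP      [76, -7, 78, 78]
GT       [76, -7, 0]
SUB      [76, -7]
PUSH 11  [76, -7, 11]
SWAP     [76, 11, -7]
SUB      [76, 18]
SWAP     [18, 76]
EQ       [0]
LOAD 1   [0, -6]
OVER     [0, -6, 0]
NEG      [0, -6, 0]
SWAP     [0, 0, -6]
PUSH 3   [0, 0, -6, 3]
SUB      [0, 0, -9]
ADD      [0, -9]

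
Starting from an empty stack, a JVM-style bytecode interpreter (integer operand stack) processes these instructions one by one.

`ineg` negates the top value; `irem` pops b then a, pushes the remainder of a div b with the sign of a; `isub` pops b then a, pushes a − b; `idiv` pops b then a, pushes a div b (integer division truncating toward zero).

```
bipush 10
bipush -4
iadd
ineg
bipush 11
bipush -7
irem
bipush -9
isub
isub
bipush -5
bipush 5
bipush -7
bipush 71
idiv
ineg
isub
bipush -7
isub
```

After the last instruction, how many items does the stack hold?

3

bipush 10 -> [10]
bipush -4 -> [10, -4]
iadd      -> [6]
ineg      -> [-6]
bipush 11 -> [-6, 11]
bipush -7 -> [-6, 11, -7]
irem      -> [-6, 4]
bipush -9 -> [-6, 4, -9]
isub      -> [-6, 13]
isub      -> [-19]
bipush -5 -> [-19, -5]
bipush 5  -> [-19, -5, 5]
bipush -7 -> [-19, -5, 5, -7]
bipush 71 -> [-19, -5, 5, -7, 71]
idiv      -> [-19, -5, 5, 0]
ineg      -> [-19, -5, 5, 0]
isub      -> [-19, -5, 5]
bipush -7 -> [-19, -5, 5, -7]
isub      -> [-19, -5, 12]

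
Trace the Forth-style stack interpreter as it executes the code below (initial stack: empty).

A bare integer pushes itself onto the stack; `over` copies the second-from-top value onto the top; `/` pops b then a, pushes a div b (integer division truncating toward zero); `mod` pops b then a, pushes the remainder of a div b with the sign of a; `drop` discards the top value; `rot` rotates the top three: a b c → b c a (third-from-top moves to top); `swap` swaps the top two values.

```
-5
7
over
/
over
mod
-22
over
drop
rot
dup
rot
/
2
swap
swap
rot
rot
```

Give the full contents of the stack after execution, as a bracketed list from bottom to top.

[-1, 2, -5, 0]

-5   -> [-5]
7    -> [-5, 7]
over -> [-5, 7, -5]
/    -> [-5, -1]
over -> [-5, -1, -5]
mod  -> [-5, -1]
-22  -> [-5, -1, -22]
over -> [-5, -1, -22, -1]
drop -> [-5, -1, -22]
rot  -> [-1, -22, -5]
dup  -> [-1, -22, -5, -5]
rot  -> [-1, -5, -5, -22]
/    -> [-1, -5, 0]
2    -> [-1, -5, 0, 2]
swap -> [-1, -5, 2, 0]
swap -> [-1, -5, 0, 2]
rot  -> [-1, 0, 2, -5]
rot  -> [-1, 2, -5, 0]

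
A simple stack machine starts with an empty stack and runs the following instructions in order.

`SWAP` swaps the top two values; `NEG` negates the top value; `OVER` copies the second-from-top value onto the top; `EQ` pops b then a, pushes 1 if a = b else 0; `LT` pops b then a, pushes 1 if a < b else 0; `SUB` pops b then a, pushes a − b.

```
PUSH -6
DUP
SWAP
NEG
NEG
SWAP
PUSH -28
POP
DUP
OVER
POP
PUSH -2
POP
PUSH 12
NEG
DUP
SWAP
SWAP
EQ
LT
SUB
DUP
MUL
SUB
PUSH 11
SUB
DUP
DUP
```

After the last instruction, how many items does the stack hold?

PUSH -6  -> [-6]
DUP      -> [-6, -6]
SWAP     -> [-6, -6]
NEG      -> [-6, 6]
NEG      -> [-6, -6]
SWAP     -> [-6, -6]
PUSH -28 -> [-6, -6, -28]
POP      -> [-6, -6]
DUP      -> [-6, -6, -6]
OVER     -> [-6, -6, -6, -6]
POP      -> [-6, -6, -6]
PUSH -2  -> [-6, -6, -6, -2]
POP      -> [-6, -6, -6]
PUSH 12  -> [-6, -6, -6, 12]
NEG      -> [-6, -6, -6, -12]
DUP      -> [-6, -6, -6, -12, -12]
SWAP     -> [-6, -6, -6, -12, -12]
SWAP     -> [-6, -6, -6, -12, -12]
EQ       -> [-6, -6, -6, 1]
LT       -> [-6, -6, 1]
SUB      -> [-6, -7]
DUP      -> [-6, -7, -7]
MUL      -> [-6, 49]
SUB      -> [-55]
PUSH 11  -> [-55, 11]
SUB      -> [-66]
DUP      -> [-66, -66]
DUP      -> [-66, -66, -66]

3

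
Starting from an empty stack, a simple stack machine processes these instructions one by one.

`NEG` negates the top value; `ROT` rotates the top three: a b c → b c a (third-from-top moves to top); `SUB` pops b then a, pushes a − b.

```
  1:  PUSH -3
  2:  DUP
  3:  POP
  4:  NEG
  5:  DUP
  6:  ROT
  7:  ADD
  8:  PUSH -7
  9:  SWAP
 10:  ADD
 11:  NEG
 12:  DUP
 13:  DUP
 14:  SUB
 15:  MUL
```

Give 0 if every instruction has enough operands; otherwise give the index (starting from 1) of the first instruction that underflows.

6

PUSH -3 : -3
DUP     : -3 -3
POP     : -3
NEG     : 3
DUP     : 3 3
ROT  — needs 3 operands, stack has 2 → underflow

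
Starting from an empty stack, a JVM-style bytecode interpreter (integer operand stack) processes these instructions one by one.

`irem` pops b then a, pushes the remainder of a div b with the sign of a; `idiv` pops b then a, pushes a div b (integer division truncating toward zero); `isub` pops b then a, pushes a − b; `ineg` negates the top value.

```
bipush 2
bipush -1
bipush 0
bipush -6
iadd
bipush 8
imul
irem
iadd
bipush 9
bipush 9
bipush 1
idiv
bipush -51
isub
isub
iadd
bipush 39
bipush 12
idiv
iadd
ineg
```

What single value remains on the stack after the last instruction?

47

bipush 2    [2]
bipush -1   [2, -1]
bipush 0    [2, -1, 0]
bipush -6   [2, -1, 0, -6]
iadd        [2, -1, -6]
bipush 8    [2, -1, -6, 8]
imul        [2, -1, -48]
irem        [2, -1]
iadd        [1]
bipush 9    [1, 9]
bipush 9    [1, 9, 9]
bipush 1    [1, 9, 9, 1]
idiv        [1, 9, 9]
bipush -51  [1, 9, 9, -51]
isub        [1, 9, 60]
isub        [1, -51]
iadd        [-50]
bipush 39   [-50, 39]
bipush 12   [-50, 39, 12]
idiv        [-50, 3]
iadd        [-47]
ineg        [47]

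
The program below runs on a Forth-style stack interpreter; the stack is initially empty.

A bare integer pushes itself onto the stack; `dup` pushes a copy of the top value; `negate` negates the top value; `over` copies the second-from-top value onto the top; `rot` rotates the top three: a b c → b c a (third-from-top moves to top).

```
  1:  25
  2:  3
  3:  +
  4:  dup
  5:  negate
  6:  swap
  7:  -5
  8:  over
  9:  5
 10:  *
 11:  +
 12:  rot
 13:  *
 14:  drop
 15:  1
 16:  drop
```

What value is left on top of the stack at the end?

28

25     -> [25]
3      -> [25, 3]
+      -> [28]
dup    -> [28, 28]
negate -> [28, -28]
swap   -> [-28, 28]
-5     -> [-28, 28, -5]
over   -> [-28, 28, -5, 28]
5      -> [-28, 28, -5, 28, 5]
*      -> [-28, 28, -5, 140]
+      -> [-28, 28, 135]
rot    -> [28, 135, -28]
*      -> [28, -3780]
drop   -> [28]
1      -> [28, 1]
drop   -> [28]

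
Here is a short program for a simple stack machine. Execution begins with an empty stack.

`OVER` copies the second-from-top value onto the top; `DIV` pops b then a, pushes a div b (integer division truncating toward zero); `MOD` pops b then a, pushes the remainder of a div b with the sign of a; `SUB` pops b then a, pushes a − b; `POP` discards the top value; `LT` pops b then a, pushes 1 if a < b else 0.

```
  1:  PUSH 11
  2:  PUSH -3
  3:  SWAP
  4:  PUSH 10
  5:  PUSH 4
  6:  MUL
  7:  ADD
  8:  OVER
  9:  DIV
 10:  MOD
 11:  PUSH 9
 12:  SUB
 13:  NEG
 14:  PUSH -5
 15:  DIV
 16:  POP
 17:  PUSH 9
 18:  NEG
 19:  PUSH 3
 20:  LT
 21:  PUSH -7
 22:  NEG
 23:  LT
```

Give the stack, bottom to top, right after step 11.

PUSH 11 : 11
PUSH -3 : 11 -3
SWAP    : -3 11
PUSH 10 : -3 11 10
PUSH 4  : -3 11 10 4
MUL     : -3 11 40
ADD     : -3 51
OVER    : -3 51 -3
DIV     : -3 -17
MOD     : -3
PUSH 9  : -3 9

[-3, 9]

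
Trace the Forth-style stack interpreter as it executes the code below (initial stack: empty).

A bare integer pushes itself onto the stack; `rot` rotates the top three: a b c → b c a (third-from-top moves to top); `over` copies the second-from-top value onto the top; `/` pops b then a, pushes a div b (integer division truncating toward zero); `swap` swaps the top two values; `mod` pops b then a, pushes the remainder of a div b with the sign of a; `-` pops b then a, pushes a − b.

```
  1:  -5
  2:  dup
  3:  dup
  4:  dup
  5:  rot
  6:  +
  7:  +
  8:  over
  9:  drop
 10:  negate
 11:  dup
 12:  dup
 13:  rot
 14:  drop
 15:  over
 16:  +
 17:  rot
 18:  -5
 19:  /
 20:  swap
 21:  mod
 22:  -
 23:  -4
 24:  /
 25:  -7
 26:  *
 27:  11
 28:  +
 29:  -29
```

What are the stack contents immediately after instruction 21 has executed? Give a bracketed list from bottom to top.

-5      [-5]
dup     [-5, -5]
dup     [-5, -5, -5]
dup     [-5, -5, -5, -5]
rot     [-5, -5, -5, -5]
+       [-5, -5, -10]
+       [-5, -15]
over    [-5, -15, -5]
drop    [-5, -15]
negate  [-5, 15]
dup     [-5, 15, 15]
dup     [-5, 15, 15, 15]
rot     [-5, 15, 15, 15]
drop    [-5, 15, 15]
over    [-5, 15, 15, 15]
+       [-5, 15, 30]
rot     [15, 30, -5]
-5      [15, 30, -5, -5]
/       [15, 30, 1]
swap    [15, 1, 30]
mod     [15, 1]

[15, 1]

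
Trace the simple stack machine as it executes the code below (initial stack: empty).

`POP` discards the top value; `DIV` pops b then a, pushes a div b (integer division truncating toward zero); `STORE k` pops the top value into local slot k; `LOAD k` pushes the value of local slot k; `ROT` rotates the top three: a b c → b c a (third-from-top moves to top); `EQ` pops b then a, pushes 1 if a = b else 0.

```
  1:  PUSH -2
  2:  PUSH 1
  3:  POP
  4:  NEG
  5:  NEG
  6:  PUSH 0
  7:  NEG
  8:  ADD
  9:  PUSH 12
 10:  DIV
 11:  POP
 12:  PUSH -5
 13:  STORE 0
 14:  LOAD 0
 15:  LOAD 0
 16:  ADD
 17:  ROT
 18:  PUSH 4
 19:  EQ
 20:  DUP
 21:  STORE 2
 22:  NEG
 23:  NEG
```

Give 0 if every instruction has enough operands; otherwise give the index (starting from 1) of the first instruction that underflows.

PUSH -2  [-2]
PUSH 1   [-2, 1]
POP      [-2]
NEG      [2]
NEG      [-2]
PUSH 0   [-2, 0]
NEG      [-2, 0]
ADD      [-2]
PUSH 12  [-2, 12]
DIV      [0]
POP      []
PUSH -5  [-5]
STORE 0  []
LOAD 0   [-5]
LOAD 0   [-5, -5]
ADD      [-10]
ROT  — needs 3 operands, stack has 1 → underflow

17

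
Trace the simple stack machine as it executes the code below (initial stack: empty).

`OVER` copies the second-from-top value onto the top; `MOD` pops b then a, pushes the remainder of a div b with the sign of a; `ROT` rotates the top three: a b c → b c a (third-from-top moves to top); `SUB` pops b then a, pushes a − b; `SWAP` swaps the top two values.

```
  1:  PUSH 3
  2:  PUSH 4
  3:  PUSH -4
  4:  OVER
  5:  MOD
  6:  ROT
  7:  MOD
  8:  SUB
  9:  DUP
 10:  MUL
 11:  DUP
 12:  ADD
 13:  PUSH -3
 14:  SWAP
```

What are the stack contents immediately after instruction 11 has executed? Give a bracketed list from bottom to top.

[16, 16]

PUSH 3  : [3]
PUSH 4  : [3, 4]
PUSH -4 : [3, 4, -4]
OVER    : [3, 4, -4, 4]
MOD     : [3, 4, 0]
ROT     : [4, 0, 3]
MOD     : [4, 0]
SUB     : [4]
DUP     : [4, 4]
MUL     : [16]
DUP     : [16, 16]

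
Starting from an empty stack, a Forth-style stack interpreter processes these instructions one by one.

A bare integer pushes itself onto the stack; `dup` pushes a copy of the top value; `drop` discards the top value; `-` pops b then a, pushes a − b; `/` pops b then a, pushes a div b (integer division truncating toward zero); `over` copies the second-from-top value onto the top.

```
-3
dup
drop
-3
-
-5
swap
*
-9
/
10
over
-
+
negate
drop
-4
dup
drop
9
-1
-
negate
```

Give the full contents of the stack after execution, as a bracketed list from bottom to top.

[-4, -10]

-3     → [-3]
dup    → [-3, -3]
drop   → [-3]
-3     → [-3, -3]
-      → [0]
-5     → [0, -5]
swap   → [-5, 0]
*      → [0]
-9     → [0, -9]
/      → [0]
10     → [0, 10]
over   → [0, 10, 0]
-      → [0, 10]
+      → [10]
negate → [-10]
drop   → []
-4     → [-4]
dup    → [-4, -4]
drop   → [-4]
9      → [-4, 9]
-1     → [-4, 9, -1]
-      → [-4, 10]
negate → [-4, -10]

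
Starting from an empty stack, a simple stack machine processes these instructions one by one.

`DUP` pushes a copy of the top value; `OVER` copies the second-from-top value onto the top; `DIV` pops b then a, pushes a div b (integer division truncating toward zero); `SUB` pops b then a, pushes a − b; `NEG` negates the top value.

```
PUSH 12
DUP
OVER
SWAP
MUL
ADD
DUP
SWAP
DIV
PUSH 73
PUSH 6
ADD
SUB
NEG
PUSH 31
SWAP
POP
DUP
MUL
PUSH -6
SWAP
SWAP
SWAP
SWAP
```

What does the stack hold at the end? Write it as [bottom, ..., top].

[961, -6]

PUSH 12 -> 12
DUP     -> 12 12
OVER    -> 12 12 12
SWAP    -> 12 12 12
MUL     -> 12 144
ADD     -> 156
DUP     -> 156 156
SWAP    -> 156 156
DIV     -> 1
PUSH 73 -> 1 73
PUSH 6  -> 1 73 6
ADD     -> 1 79
SUB     -> -78
NEG     -> 78
PUSH 31 -> 78 31
SWAP    -> 31 78
POP     -> 31
DUP     -> 31 31
MUL     -> 961
PUSH -6 -> 961 -6
SWAP    -> -6 961
SWAP    -> 961 -6
SWAP    -> -6 961
SWAP    -> 961 -6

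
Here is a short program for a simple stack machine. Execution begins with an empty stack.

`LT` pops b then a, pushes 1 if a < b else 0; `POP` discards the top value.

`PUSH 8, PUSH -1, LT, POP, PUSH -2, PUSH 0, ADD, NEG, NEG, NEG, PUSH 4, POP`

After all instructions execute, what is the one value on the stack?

2

PUSH 8   [8]
PUSH -1  [8, -1]
LT       [0]
POP      []
PUSH -2  [-2]
PUSH 0   [-2, 0]
ADD      [-2]
NEG      [2]
NEG      [-2]
NEG      [2]
PUSH 4   [2, 4]
POP      [2]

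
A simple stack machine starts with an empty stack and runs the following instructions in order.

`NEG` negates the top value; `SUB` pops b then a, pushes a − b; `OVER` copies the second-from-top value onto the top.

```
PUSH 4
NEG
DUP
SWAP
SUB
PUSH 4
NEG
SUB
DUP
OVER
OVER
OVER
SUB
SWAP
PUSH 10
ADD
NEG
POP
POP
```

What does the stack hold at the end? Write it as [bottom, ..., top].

PUSH 4  → 4
NEG     → -4
DUP     → -4 -4
SWAP    → -4 -4
SUB     → 0
PUSH 4  → 0 4
NEG     → 0 -4
SUB     → 4
DUP     → 4 4
OVER    → 4 4 4
OVER    → 4 4 4 4
OVER    → 4 4 4 4 4
SUB     → 4 4 4 0
SWAP    → 4 4 0 4
PUSH 10 → 4 4 0 4 10
ADD     → 4 4 0 14
NEG     → 4 4 0 -14
POP     → 4 4 0
POP     → 4 4

[4, 4]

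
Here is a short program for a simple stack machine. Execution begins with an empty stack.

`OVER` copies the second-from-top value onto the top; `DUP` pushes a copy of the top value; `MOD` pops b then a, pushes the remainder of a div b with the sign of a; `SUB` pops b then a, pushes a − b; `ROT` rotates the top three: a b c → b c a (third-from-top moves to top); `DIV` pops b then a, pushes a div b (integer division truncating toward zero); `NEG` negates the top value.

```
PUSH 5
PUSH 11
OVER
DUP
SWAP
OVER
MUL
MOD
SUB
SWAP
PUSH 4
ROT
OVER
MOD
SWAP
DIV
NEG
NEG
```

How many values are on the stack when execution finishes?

PUSH 5  -> [5]
PUSH 11 -> [5, 11]
OVER    -> [5, 11, 5]
DUP     -> [5, 11, 5, 5]
SWAP    -> [5, 11, 5, 5]
OVER    -> [5, 11, 5, 5, 5]
MUL     -> [5, 11, 5, 25]
MOD     -> [5, 11, 5]
SUB     -> [5, 6]
SWAP    -> [6, 5]
PUSH 4  -> [6, 5, 4]
ROT     -> [5, 4, 6]
OVER    -> [5, 4, 6, 4]
MOD     -> [5, 4, 2]
SWAP    -> [5, 2, 4]
DIV     -> [5, 0]
NEG     -> [5, 0]
NEG     -> [5, 0]

2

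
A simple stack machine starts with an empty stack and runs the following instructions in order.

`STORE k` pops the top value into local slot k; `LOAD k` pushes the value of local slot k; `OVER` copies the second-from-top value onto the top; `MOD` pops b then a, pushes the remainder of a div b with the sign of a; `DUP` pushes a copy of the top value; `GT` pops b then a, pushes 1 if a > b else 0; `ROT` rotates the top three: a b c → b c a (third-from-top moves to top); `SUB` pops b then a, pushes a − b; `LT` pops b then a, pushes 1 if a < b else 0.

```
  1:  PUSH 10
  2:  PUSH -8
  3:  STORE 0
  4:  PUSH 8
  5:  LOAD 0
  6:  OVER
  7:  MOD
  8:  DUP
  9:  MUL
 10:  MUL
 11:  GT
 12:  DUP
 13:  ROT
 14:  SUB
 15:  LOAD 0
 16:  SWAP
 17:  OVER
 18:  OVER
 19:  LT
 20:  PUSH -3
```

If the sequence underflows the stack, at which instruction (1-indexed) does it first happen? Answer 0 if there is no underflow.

13

PUSH 10  [10]
PUSH -8  [10, -8]
STORE 0  [10]
PUSH 8   [10, 8]
LOAD 0   [10, 8, -8]
OVER     [10, 8, -8, 8]
MOD      [10, 8, 0]
DUP      [10, 8, 0, 0]
MUL      [10, 8, 0]
MUL      [10, 0]
GT       [1]
DUP      [1, 1]
ROT  — needs 3 operands, stack has 2 → underflow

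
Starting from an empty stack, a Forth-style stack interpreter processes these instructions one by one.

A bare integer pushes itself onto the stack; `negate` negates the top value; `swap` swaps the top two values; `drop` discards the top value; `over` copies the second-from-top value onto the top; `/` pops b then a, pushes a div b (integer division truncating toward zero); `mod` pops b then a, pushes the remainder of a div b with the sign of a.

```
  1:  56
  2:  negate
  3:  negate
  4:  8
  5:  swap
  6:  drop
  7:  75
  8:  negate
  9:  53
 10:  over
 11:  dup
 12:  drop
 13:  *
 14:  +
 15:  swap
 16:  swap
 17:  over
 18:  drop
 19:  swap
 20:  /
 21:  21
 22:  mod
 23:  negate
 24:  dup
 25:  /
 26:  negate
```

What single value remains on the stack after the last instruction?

-1

56      56
negate  -56
negate  56
8       56 8
swap    8 56
drop    8
75      8 75
negate  8 -75
53      8 -75 53
over    8 -75 53 -75
dup     8 -75 53 -75 -75
drop    8 -75 53 -75
*       8 -75 -3975
+       8 -4050
swap    -4050 8
swap    8 -4050
over    8 -4050 8
drop    8 -4050
swap    -4050 8
/       -506
21      -506 21
mod     -2
negate  2
dup     2 2
/       1
negate  -1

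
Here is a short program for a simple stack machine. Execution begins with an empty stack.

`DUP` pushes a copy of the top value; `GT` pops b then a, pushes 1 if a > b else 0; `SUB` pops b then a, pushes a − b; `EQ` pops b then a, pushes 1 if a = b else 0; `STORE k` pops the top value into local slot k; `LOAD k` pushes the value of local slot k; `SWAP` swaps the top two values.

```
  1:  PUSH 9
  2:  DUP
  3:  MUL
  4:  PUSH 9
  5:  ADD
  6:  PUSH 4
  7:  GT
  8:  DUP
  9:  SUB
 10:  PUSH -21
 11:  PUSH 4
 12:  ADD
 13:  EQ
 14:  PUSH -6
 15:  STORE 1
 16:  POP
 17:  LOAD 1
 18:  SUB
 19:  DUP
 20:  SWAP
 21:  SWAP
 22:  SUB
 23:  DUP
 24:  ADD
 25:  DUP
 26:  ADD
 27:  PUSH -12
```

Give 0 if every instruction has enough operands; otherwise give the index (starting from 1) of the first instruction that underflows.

18

PUSH 9   -> [9]
DUP      -> [9, 9]
MUL      -> [81]
PUSH 9   -> [81, 9]
ADD      -> [90]
PUSH 4   -> [90, 4]
GT       -> [1]
DUP      -> [1, 1]
SUB      -> [0]
PUSH -21 -> [0, -21]
PUSH 4   -> [0, -21, 4]
ADD      -> [0, -17]
EQ       -> [0]
PUSH -6  -> [0, -6]
STORE 1  -> [0]
POP      -> []
LOAD 1   -> [-6]
SUB  — needs 2 operands, stack has 1 → underflow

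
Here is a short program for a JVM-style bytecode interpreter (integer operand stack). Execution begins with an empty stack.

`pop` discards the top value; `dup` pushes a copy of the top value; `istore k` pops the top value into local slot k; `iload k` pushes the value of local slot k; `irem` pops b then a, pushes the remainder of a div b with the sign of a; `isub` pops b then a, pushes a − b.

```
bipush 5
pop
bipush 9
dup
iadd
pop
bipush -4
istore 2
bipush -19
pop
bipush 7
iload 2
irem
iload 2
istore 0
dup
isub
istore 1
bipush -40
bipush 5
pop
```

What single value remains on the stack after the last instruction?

bipush 5   → 5
pop        → (empty)
bipush 9   → 9
dup        → 9 9
iadd       → 18
pop        → (empty)
bipush -4  → -4
istore 2   → (empty)
bipush -19 → -19
pop        → (empty)
bipush 7   → 7
iload 2    → 7 -4
irem       → 3
iload 2    → 3 -4
istore 0   → 3
dup        → 3 3
isub       → 0
istore 1   → (empty)
bipush -40 → -40
bipush 5   → -40 5
pop        → -40

-40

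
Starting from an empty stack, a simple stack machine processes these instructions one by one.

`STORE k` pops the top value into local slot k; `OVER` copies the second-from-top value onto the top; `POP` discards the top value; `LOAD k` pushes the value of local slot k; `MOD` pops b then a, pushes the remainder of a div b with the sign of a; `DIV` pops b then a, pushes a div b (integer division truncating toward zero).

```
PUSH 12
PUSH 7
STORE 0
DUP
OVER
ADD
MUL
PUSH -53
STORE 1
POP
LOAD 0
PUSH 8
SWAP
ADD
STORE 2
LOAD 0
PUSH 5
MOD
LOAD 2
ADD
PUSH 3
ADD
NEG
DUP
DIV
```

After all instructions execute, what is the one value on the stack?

1

PUSH 12  : 12
PUSH 7   : 12 7
STORE 0  : 12
DUP      : 12 12
OVER     : 12 12 12
ADD      : 12 24
MUL      : 288
PUSH -53 : 288 -53
STORE 1  : 288
POP      : (empty)
LOAD 0   : 7
PUSH 8   : 7 8
SWAP     : 8 7
ADD      : 15
STORE 2  : (empty)
LOAD 0   : 7
PUSH 5   : 7 5
MOD      : 2
LOAD 2   : 2 15
ADD      : 17
PUSH 3   : 17 3
ADD      : 20
NEG      : -20
DUP      : -20 -20
DIV      : 1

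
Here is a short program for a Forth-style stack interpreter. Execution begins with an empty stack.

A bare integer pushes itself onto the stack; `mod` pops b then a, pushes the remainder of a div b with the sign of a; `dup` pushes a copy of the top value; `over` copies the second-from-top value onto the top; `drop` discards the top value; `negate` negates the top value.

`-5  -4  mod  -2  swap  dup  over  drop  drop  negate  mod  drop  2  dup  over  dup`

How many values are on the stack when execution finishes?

4

-5     -> [-5]
-4     -> [-5, -4]
mod    -> [-1]
-2     -> [-1, -2]
swap   -> [-2, -1]
dup    -> [-2, -1, -1]
over   -> [-2, -1, -1, -1]
drop   -> [-2, -1, -1]
drop   -> [-2, -1]
negate -> [-2, 1]
mod    -> [0]
drop   -> []
2      -> [2]
dup    -> [2, 2]
over   -> [2, 2, 2]
dup    -> [2, 2, 2, 2]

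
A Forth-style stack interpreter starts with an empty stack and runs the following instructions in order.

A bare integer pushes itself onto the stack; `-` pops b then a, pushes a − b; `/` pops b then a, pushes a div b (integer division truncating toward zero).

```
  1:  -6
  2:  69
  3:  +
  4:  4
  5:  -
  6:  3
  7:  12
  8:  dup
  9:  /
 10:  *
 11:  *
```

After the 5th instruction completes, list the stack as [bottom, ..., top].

-6 → -6
69 → -6 69
+  → 63
4  → 63 4
-  → 59

[59]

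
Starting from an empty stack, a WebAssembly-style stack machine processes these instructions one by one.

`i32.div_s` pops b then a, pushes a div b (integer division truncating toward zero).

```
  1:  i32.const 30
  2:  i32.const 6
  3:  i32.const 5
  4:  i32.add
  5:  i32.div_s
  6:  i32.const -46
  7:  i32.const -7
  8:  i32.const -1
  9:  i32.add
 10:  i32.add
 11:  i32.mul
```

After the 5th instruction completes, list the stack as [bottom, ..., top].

[2]

i32.const 30 : [30]
i32.const 6  : [30, 6]
i32.const 5  : [30, 6, 5]
i32.add      : [30, 11]
i32.div_s    : [2]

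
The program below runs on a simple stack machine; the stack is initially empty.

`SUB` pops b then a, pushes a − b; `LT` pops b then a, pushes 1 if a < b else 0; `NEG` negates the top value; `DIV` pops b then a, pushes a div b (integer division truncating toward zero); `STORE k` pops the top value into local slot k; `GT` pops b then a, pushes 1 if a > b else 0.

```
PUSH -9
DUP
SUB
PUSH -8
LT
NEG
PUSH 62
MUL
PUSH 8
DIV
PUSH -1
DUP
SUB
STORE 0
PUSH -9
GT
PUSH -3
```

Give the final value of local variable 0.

0

PUSH -9 : -9
DUP     : -9 -9
SUB     : 0
PUSH -8 : 0 -8
LT      : 0
NEG     : 0
PUSH 62 : 0 62
MUL     : 0
PUSH 8  : 0 8
DIV     : 0
PUSH -1 : 0 -1
DUP     : 0 -1 -1
SUB     : 0 0
STORE 0 : 0
PUSH -9 : 0 -9
GT      : 1
PUSH -3 : 1 -3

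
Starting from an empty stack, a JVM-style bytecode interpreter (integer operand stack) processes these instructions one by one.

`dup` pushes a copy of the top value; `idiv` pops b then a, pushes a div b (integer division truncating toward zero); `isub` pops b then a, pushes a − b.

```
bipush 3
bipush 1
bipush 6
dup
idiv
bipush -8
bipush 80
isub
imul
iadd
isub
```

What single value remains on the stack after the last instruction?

90

bipush 3   [3]
bipush 1   [3, 1]
bipush 6   [3, 1, 6]
dup        [3, 1, 6, 6]
idiv       [3, 1, 1]
bipush -8  [3, 1, 1, -8]
bipush 80  [3, 1, 1, -8, 80]
isub       [3, 1, 1, -88]
imul       [3, 1, -88]
iadd       [3, -87]
isub       [90]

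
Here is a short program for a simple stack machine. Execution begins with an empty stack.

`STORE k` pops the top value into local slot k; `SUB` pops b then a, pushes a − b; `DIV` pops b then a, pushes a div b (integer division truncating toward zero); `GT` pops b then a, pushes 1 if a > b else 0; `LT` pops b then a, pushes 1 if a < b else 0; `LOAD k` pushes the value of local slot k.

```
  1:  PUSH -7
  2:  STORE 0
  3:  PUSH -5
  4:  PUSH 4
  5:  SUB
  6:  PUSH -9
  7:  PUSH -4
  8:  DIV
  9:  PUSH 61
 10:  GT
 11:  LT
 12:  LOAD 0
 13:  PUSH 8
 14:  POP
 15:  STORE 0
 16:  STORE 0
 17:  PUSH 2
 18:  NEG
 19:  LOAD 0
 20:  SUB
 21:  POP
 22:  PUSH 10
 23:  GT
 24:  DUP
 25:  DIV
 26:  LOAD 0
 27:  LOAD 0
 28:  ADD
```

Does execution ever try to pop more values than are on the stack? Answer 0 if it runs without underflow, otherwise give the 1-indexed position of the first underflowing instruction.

23

PUSH -7 -> [-7]
STORE 0 -> []
PUSH -5 -> [-5]
PUSH 4  -> [-5, 4]
SUB     -> [-9]
PUSH -9 -> [-9, -9]
PUSH -4 -> [-9, -9, -4]
DIV     -> [-9, 2]
PUSH 61 -> [-9, 2, 61]
GT      -> [-9, 0]
LT      -> [1]
LOAD 0  -> [1, -7]
PUSH 8  -> [1, -7, 8]
POP     -> [1, -7]
STORE 0 -> [1]
STORE 0 -> []
PUSH 2  -> [2]
NEG     -> [-2]
LOAD 0  -> [-2, 1]
SUB     -> [-3]
POP     -> []
PUSH 10 -> [10]
GT  — needs 2 operands, stack has 1 → underflow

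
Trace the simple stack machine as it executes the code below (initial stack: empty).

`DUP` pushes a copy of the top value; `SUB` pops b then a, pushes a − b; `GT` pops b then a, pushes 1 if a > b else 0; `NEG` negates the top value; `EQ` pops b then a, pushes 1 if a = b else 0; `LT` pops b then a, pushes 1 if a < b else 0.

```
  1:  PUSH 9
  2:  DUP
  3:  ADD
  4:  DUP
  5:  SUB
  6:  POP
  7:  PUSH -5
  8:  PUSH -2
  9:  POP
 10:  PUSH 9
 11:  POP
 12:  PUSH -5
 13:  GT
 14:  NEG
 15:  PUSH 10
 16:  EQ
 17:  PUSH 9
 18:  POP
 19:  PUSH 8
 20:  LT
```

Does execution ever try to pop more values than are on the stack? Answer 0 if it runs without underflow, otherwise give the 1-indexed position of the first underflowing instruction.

PUSH 9  → [9]
DUP     → [9, 9]
ADD     → [18]
DUP     → [18, 18]
SUB     → [0]
POP     → []
PUSH -5 → [-5]
PUSH -2 → [-5, -2]
POP     → [-5]
PUSH 9  → [-5, 9]
POP     → [-5]
PUSH -5 → [-5, -5]
GT      → [0]
NEG     → [0]
PUSH 10 → [0, 10]
EQ      → [0]
PUSH 9  → [0, 9]
POP     → [0]
PUSH 8  → [0, 8]
LT      → [1]

0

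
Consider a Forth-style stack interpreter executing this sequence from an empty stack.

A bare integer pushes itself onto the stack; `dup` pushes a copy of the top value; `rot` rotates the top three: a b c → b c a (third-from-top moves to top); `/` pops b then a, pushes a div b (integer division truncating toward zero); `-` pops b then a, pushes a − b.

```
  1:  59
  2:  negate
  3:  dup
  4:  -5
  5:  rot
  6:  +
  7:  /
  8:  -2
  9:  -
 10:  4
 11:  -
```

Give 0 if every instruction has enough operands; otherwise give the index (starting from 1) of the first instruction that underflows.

59     → 59
negate → -59
dup    → -59 -59
-5     → -59 -59 -5
rot    → -59 -5 -59
+      → -59 -64
/      → 0
-2     → 0 -2
-      → 2
4      → 2 4
-      → -2

0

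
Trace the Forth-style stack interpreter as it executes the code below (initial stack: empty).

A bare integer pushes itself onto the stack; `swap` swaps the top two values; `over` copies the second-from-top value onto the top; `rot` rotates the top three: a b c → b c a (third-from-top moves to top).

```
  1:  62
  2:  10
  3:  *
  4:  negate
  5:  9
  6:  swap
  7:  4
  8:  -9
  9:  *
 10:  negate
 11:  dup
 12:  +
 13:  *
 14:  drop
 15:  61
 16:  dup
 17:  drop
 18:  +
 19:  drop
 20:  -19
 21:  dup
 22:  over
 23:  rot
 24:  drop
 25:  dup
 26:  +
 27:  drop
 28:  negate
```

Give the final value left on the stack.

19

62     → [62]
10     → [62, 10]
*      → [620]
negate → [-620]
9      → [-620, 9]
swap   → [9, -620]
4      → [9, -620, 4]
-9     → [9, -620, 4, -9]
*      → [9, -620, -36]
negate → [9, -620, 36]
dup    → [9, -620, 36, 36]
+      → [9, -620, 72]
*      → [9, -44640]
drop   → [9]
61     → [9, 61]
dup    → [9, 61, 61]
drop   → [9, 61]
+      → [70]
drop   → []
-19    → [-19]
dup    → [-19, -19]
over   → [-19, -19, -19]
rot    → [-19, -19, -19]
drop   → [-19, -19]
dup    → [-19, -19, -19]
+      → [-19, -38]
drop   → [-19]
negate → [19]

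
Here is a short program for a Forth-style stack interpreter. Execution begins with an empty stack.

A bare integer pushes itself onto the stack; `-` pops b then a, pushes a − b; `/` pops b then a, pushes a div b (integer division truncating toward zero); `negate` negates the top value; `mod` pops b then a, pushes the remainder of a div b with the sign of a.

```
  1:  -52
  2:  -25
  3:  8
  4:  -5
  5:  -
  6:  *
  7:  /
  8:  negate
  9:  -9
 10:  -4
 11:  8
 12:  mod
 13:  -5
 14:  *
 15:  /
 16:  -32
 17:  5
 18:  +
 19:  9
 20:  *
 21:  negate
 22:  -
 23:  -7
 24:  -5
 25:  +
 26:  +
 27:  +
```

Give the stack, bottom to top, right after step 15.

[0, 0]

-52    → -52
-25    → -52 -25
8      → -52 -25 8
-5     → -52 -25 8 -5
-      → -52 -25 13
*      → -52 -325
/      → 0
negate → 0
-9     → 0 -9
-4     → 0 -9 -4
8      → 0 -9 -4 8
mod    → 0 -9 -4
-5     → 0 -9 -4 -5
*      → 0 -9 20
/      → 0 0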